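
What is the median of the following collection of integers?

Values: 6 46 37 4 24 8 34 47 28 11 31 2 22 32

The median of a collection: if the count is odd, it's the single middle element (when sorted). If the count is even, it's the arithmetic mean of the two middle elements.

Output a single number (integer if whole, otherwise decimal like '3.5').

Step 1: insert 6 -> lo=[6] (size 1, max 6) hi=[] (size 0) -> median=6
Step 2: insert 46 -> lo=[6] (size 1, max 6) hi=[46] (size 1, min 46) -> median=26
Step 3: insert 37 -> lo=[6, 37] (size 2, max 37) hi=[46] (size 1, min 46) -> median=37
Step 4: insert 4 -> lo=[4, 6] (size 2, max 6) hi=[37, 46] (size 2, min 37) -> median=21.5
Step 5: insert 24 -> lo=[4, 6, 24] (size 3, max 24) hi=[37, 46] (size 2, min 37) -> median=24
Step 6: insert 8 -> lo=[4, 6, 8] (size 3, max 8) hi=[24, 37, 46] (size 3, min 24) -> median=16
Step 7: insert 34 -> lo=[4, 6, 8, 24] (size 4, max 24) hi=[34, 37, 46] (size 3, min 34) -> median=24
Step 8: insert 47 -> lo=[4, 6, 8, 24] (size 4, max 24) hi=[34, 37, 46, 47] (size 4, min 34) -> median=29
Step 9: insert 28 -> lo=[4, 6, 8, 24, 28] (size 5, max 28) hi=[34, 37, 46, 47] (size 4, min 34) -> median=28
Step 10: insert 11 -> lo=[4, 6, 8, 11, 24] (size 5, max 24) hi=[28, 34, 37, 46, 47] (size 5, min 28) -> median=26
Step 11: insert 31 -> lo=[4, 6, 8, 11, 24, 28] (size 6, max 28) hi=[31, 34, 37, 46, 47] (size 5, min 31) -> median=28
Step 12: insert 2 -> lo=[2, 4, 6, 8, 11, 24] (size 6, max 24) hi=[28, 31, 34, 37, 46, 47] (size 6, min 28) -> median=26
Step 13: insert 22 -> lo=[2, 4, 6, 8, 11, 22, 24] (size 7, max 24) hi=[28, 31, 34, 37, 46, 47] (size 6, min 28) -> median=24
Step 14: insert 32 -> lo=[2, 4, 6, 8, 11, 22, 24] (size 7, max 24) hi=[28, 31, 32, 34, 37, 46, 47] (size 7, min 28) -> median=26

Answer: 26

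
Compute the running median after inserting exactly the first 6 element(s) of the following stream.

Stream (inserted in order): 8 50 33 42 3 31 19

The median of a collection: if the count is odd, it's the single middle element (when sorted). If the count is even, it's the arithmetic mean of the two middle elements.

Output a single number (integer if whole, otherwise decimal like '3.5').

Answer: 32

Derivation:
Step 1: insert 8 -> lo=[8] (size 1, max 8) hi=[] (size 0) -> median=8
Step 2: insert 50 -> lo=[8] (size 1, max 8) hi=[50] (size 1, min 50) -> median=29
Step 3: insert 33 -> lo=[8, 33] (size 2, max 33) hi=[50] (size 1, min 50) -> median=33
Step 4: insert 42 -> lo=[8, 33] (size 2, max 33) hi=[42, 50] (size 2, min 42) -> median=37.5
Step 5: insert 3 -> lo=[3, 8, 33] (size 3, max 33) hi=[42, 50] (size 2, min 42) -> median=33
Step 6: insert 31 -> lo=[3, 8, 31] (size 3, max 31) hi=[33, 42, 50] (size 3, min 33) -> median=32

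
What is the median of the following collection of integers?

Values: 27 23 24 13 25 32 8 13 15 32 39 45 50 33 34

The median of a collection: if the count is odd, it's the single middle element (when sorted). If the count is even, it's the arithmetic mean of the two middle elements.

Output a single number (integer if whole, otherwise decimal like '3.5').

Step 1: insert 27 -> lo=[27] (size 1, max 27) hi=[] (size 0) -> median=27
Step 2: insert 23 -> lo=[23] (size 1, max 23) hi=[27] (size 1, min 27) -> median=25
Step 3: insert 24 -> lo=[23, 24] (size 2, max 24) hi=[27] (size 1, min 27) -> median=24
Step 4: insert 13 -> lo=[13, 23] (size 2, max 23) hi=[24, 27] (size 2, min 24) -> median=23.5
Step 5: insert 25 -> lo=[13, 23, 24] (size 3, max 24) hi=[25, 27] (size 2, min 25) -> median=24
Step 6: insert 32 -> lo=[13, 23, 24] (size 3, max 24) hi=[25, 27, 32] (size 3, min 25) -> median=24.5
Step 7: insert 8 -> lo=[8, 13, 23, 24] (size 4, max 24) hi=[25, 27, 32] (size 3, min 25) -> median=24
Step 8: insert 13 -> lo=[8, 13, 13, 23] (size 4, max 23) hi=[24, 25, 27, 32] (size 4, min 24) -> median=23.5
Step 9: insert 15 -> lo=[8, 13, 13, 15, 23] (size 5, max 23) hi=[24, 25, 27, 32] (size 4, min 24) -> median=23
Step 10: insert 32 -> lo=[8, 13, 13, 15, 23] (size 5, max 23) hi=[24, 25, 27, 32, 32] (size 5, min 24) -> median=23.5
Step 11: insert 39 -> lo=[8, 13, 13, 15, 23, 24] (size 6, max 24) hi=[25, 27, 32, 32, 39] (size 5, min 25) -> median=24
Step 12: insert 45 -> lo=[8, 13, 13, 15, 23, 24] (size 6, max 24) hi=[25, 27, 32, 32, 39, 45] (size 6, min 25) -> median=24.5
Step 13: insert 50 -> lo=[8, 13, 13, 15, 23, 24, 25] (size 7, max 25) hi=[27, 32, 32, 39, 45, 50] (size 6, min 27) -> median=25
Step 14: insert 33 -> lo=[8, 13, 13, 15, 23, 24, 25] (size 7, max 25) hi=[27, 32, 32, 33, 39, 45, 50] (size 7, min 27) -> median=26
Step 15: insert 34 -> lo=[8, 13, 13, 15, 23, 24, 25, 27] (size 8, max 27) hi=[32, 32, 33, 34, 39, 45, 50] (size 7, min 32) -> median=27

Answer: 27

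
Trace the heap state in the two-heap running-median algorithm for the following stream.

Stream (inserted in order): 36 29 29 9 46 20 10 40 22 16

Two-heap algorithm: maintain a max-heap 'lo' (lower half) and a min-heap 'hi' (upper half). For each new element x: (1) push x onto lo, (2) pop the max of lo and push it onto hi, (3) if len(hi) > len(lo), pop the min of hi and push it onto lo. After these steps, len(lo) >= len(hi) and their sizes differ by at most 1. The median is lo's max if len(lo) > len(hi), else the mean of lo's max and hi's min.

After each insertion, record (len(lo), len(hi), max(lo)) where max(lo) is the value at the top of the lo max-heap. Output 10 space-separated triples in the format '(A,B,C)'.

Answer: (1,0,36) (1,1,29) (2,1,29) (2,2,29) (3,2,29) (3,3,29) (4,3,29) (4,4,29) (5,4,29) (5,5,22)

Derivation:
Step 1: insert 36 -> lo=[36] hi=[] -> (len(lo)=1, len(hi)=0, max(lo)=36)
Step 2: insert 29 -> lo=[29] hi=[36] -> (len(lo)=1, len(hi)=1, max(lo)=29)
Step 3: insert 29 -> lo=[29, 29] hi=[36] -> (len(lo)=2, len(hi)=1, max(lo)=29)
Step 4: insert 9 -> lo=[9, 29] hi=[29, 36] -> (len(lo)=2, len(hi)=2, max(lo)=29)
Step 5: insert 46 -> lo=[9, 29, 29] hi=[36, 46] -> (len(lo)=3, len(hi)=2, max(lo)=29)
Step 6: insert 20 -> lo=[9, 20, 29] hi=[29, 36, 46] -> (len(lo)=3, len(hi)=3, max(lo)=29)
Step 7: insert 10 -> lo=[9, 10, 20, 29] hi=[29, 36, 46] -> (len(lo)=4, len(hi)=3, max(lo)=29)
Step 8: insert 40 -> lo=[9, 10, 20, 29] hi=[29, 36, 40, 46] -> (len(lo)=4, len(hi)=4, max(lo)=29)
Step 9: insert 22 -> lo=[9, 10, 20, 22, 29] hi=[29, 36, 40, 46] -> (len(lo)=5, len(hi)=4, max(lo)=29)
Step 10: insert 16 -> lo=[9, 10, 16, 20, 22] hi=[29, 29, 36, 40, 46] -> (len(lo)=5, len(hi)=5, max(lo)=22)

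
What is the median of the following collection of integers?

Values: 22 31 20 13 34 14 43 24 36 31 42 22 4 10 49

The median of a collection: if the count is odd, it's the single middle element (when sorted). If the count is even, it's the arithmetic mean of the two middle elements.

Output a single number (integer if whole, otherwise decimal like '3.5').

Step 1: insert 22 -> lo=[22] (size 1, max 22) hi=[] (size 0) -> median=22
Step 2: insert 31 -> lo=[22] (size 1, max 22) hi=[31] (size 1, min 31) -> median=26.5
Step 3: insert 20 -> lo=[20, 22] (size 2, max 22) hi=[31] (size 1, min 31) -> median=22
Step 4: insert 13 -> lo=[13, 20] (size 2, max 20) hi=[22, 31] (size 2, min 22) -> median=21
Step 5: insert 34 -> lo=[13, 20, 22] (size 3, max 22) hi=[31, 34] (size 2, min 31) -> median=22
Step 6: insert 14 -> lo=[13, 14, 20] (size 3, max 20) hi=[22, 31, 34] (size 3, min 22) -> median=21
Step 7: insert 43 -> lo=[13, 14, 20, 22] (size 4, max 22) hi=[31, 34, 43] (size 3, min 31) -> median=22
Step 8: insert 24 -> lo=[13, 14, 20, 22] (size 4, max 22) hi=[24, 31, 34, 43] (size 4, min 24) -> median=23
Step 9: insert 36 -> lo=[13, 14, 20, 22, 24] (size 5, max 24) hi=[31, 34, 36, 43] (size 4, min 31) -> median=24
Step 10: insert 31 -> lo=[13, 14, 20, 22, 24] (size 5, max 24) hi=[31, 31, 34, 36, 43] (size 5, min 31) -> median=27.5
Step 11: insert 42 -> lo=[13, 14, 20, 22, 24, 31] (size 6, max 31) hi=[31, 34, 36, 42, 43] (size 5, min 31) -> median=31
Step 12: insert 22 -> lo=[13, 14, 20, 22, 22, 24] (size 6, max 24) hi=[31, 31, 34, 36, 42, 43] (size 6, min 31) -> median=27.5
Step 13: insert 4 -> lo=[4, 13, 14, 20, 22, 22, 24] (size 7, max 24) hi=[31, 31, 34, 36, 42, 43] (size 6, min 31) -> median=24
Step 14: insert 10 -> lo=[4, 10, 13, 14, 20, 22, 22] (size 7, max 22) hi=[24, 31, 31, 34, 36, 42, 43] (size 7, min 24) -> median=23
Step 15: insert 49 -> lo=[4, 10, 13, 14, 20, 22, 22, 24] (size 8, max 24) hi=[31, 31, 34, 36, 42, 43, 49] (size 7, min 31) -> median=24

Answer: 24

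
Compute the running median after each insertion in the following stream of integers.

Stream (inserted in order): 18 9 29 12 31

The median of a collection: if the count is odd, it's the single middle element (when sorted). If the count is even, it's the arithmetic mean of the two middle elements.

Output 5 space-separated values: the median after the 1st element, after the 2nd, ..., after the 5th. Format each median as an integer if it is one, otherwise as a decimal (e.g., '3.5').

Step 1: insert 18 -> lo=[18] (size 1, max 18) hi=[] (size 0) -> median=18
Step 2: insert 9 -> lo=[9] (size 1, max 9) hi=[18] (size 1, min 18) -> median=13.5
Step 3: insert 29 -> lo=[9, 18] (size 2, max 18) hi=[29] (size 1, min 29) -> median=18
Step 4: insert 12 -> lo=[9, 12] (size 2, max 12) hi=[18, 29] (size 2, min 18) -> median=15
Step 5: insert 31 -> lo=[9, 12, 18] (size 3, max 18) hi=[29, 31] (size 2, min 29) -> median=18

Answer: 18 13.5 18 15 18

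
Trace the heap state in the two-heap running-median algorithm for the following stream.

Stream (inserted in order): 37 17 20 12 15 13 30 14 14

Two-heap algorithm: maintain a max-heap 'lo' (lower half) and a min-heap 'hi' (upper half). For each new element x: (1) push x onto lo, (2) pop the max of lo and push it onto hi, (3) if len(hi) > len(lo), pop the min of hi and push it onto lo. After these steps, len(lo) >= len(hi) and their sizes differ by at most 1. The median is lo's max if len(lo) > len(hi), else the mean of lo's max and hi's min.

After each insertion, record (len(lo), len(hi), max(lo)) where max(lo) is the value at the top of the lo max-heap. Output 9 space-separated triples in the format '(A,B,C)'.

Answer: (1,0,37) (1,1,17) (2,1,20) (2,2,17) (3,2,17) (3,3,15) (4,3,17) (4,4,15) (5,4,15)

Derivation:
Step 1: insert 37 -> lo=[37] hi=[] -> (len(lo)=1, len(hi)=0, max(lo)=37)
Step 2: insert 17 -> lo=[17] hi=[37] -> (len(lo)=1, len(hi)=1, max(lo)=17)
Step 3: insert 20 -> lo=[17, 20] hi=[37] -> (len(lo)=2, len(hi)=1, max(lo)=20)
Step 4: insert 12 -> lo=[12, 17] hi=[20, 37] -> (len(lo)=2, len(hi)=2, max(lo)=17)
Step 5: insert 15 -> lo=[12, 15, 17] hi=[20, 37] -> (len(lo)=3, len(hi)=2, max(lo)=17)
Step 6: insert 13 -> lo=[12, 13, 15] hi=[17, 20, 37] -> (len(lo)=3, len(hi)=3, max(lo)=15)
Step 7: insert 30 -> lo=[12, 13, 15, 17] hi=[20, 30, 37] -> (len(lo)=4, len(hi)=3, max(lo)=17)
Step 8: insert 14 -> lo=[12, 13, 14, 15] hi=[17, 20, 30, 37] -> (len(lo)=4, len(hi)=4, max(lo)=15)
Step 9: insert 14 -> lo=[12, 13, 14, 14, 15] hi=[17, 20, 30, 37] -> (len(lo)=5, len(hi)=4, max(lo)=15)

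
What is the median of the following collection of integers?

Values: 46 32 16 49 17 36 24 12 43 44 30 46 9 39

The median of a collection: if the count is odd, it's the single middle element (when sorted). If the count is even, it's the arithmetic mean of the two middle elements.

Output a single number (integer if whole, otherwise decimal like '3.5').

Answer: 34

Derivation:
Step 1: insert 46 -> lo=[46] (size 1, max 46) hi=[] (size 0) -> median=46
Step 2: insert 32 -> lo=[32] (size 1, max 32) hi=[46] (size 1, min 46) -> median=39
Step 3: insert 16 -> lo=[16, 32] (size 2, max 32) hi=[46] (size 1, min 46) -> median=32
Step 4: insert 49 -> lo=[16, 32] (size 2, max 32) hi=[46, 49] (size 2, min 46) -> median=39
Step 5: insert 17 -> lo=[16, 17, 32] (size 3, max 32) hi=[46, 49] (size 2, min 46) -> median=32
Step 6: insert 36 -> lo=[16, 17, 32] (size 3, max 32) hi=[36, 46, 49] (size 3, min 36) -> median=34
Step 7: insert 24 -> lo=[16, 17, 24, 32] (size 4, max 32) hi=[36, 46, 49] (size 3, min 36) -> median=32
Step 8: insert 12 -> lo=[12, 16, 17, 24] (size 4, max 24) hi=[32, 36, 46, 49] (size 4, min 32) -> median=28
Step 9: insert 43 -> lo=[12, 16, 17, 24, 32] (size 5, max 32) hi=[36, 43, 46, 49] (size 4, min 36) -> median=32
Step 10: insert 44 -> lo=[12, 16, 17, 24, 32] (size 5, max 32) hi=[36, 43, 44, 46, 49] (size 5, min 36) -> median=34
Step 11: insert 30 -> lo=[12, 16, 17, 24, 30, 32] (size 6, max 32) hi=[36, 43, 44, 46, 49] (size 5, min 36) -> median=32
Step 12: insert 46 -> lo=[12, 16, 17, 24, 30, 32] (size 6, max 32) hi=[36, 43, 44, 46, 46, 49] (size 6, min 36) -> median=34
Step 13: insert 9 -> lo=[9, 12, 16, 17, 24, 30, 32] (size 7, max 32) hi=[36, 43, 44, 46, 46, 49] (size 6, min 36) -> median=32
Step 14: insert 39 -> lo=[9, 12, 16, 17, 24, 30, 32] (size 7, max 32) hi=[36, 39, 43, 44, 46, 46, 49] (size 7, min 36) -> median=34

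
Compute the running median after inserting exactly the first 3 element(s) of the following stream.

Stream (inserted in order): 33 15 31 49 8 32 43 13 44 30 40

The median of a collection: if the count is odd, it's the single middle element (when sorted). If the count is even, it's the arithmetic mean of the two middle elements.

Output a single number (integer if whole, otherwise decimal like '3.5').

Step 1: insert 33 -> lo=[33] (size 1, max 33) hi=[] (size 0) -> median=33
Step 2: insert 15 -> lo=[15] (size 1, max 15) hi=[33] (size 1, min 33) -> median=24
Step 3: insert 31 -> lo=[15, 31] (size 2, max 31) hi=[33] (size 1, min 33) -> median=31

Answer: 31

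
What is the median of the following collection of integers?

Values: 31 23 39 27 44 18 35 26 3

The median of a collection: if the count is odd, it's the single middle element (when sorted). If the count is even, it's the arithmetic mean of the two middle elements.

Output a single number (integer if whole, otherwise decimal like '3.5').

Answer: 27

Derivation:
Step 1: insert 31 -> lo=[31] (size 1, max 31) hi=[] (size 0) -> median=31
Step 2: insert 23 -> lo=[23] (size 1, max 23) hi=[31] (size 1, min 31) -> median=27
Step 3: insert 39 -> lo=[23, 31] (size 2, max 31) hi=[39] (size 1, min 39) -> median=31
Step 4: insert 27 -> lo=[23, 27] (size 2, max 27) hi=[31, 39] (size 2, min 31) -> median=29
Step 5: insert 44 -> lo=[23, 27, 31] (size 3, max 31) hi=[39, 44] (size 2, min 39) -> median=31
Step 6: insert 18 -> lo=[18, 23, 27] (size 3, max 27) hi=[31, 39, 44] (size 3, min 31) -> median=29
Step 7: insert 35 -> lo=[18, 23, 27, 31] (size 4, max 31) hi=[35, 39, 44] (size 3, min 35) -> median=31
Step 8: insert 26 -> lo=[18, 23, 26, 27] (size 4, max 27) hi=[31, 35, 39, 44] (size 4, min 31) -> median=29
Step 9: insert 3 -> lo=[3, 18, 23, 26, 27] (size 5, max 27) hi=[31, 35, 39, 44] (size 4, min 31) -> median=27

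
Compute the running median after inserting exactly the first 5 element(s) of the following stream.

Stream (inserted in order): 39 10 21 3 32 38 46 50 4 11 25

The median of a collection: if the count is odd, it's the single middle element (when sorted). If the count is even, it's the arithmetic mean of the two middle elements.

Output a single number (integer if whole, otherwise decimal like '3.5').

Step 1: insert 39 -> lo=[39] (size 1, max 39) hi=[] (size 0) -> median=39
Step 2: insert 10 -> lo=[10] (size 1, max 10) hi=[39] (size 1, min 39) -> median=24.5
Step 3: insert 21 -> lo=[10, 21] (size 2, max 21) hi=[39] (size 1, min 39) -> median=21
Step 4: insert 3 -> lo=[3, 10] (size 2, max 10) hi=[21, 39] (size 2, min 21) -> median=15.5
Step 5: insert 32 -> lo=[3, 10, 21] (size 3, max 21) hi=[32, 39] (size 2, min 32) -> median=21

Answer: 21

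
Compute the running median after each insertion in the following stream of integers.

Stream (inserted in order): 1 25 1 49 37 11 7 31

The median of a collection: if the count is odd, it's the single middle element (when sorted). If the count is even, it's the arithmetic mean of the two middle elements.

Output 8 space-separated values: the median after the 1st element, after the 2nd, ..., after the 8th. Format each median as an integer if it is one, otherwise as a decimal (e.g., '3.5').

Step 1: insert 1 -> lo=[1] (size 1, max 1) hi=[] (size 0) -> median=1
Step 2: insert 25 -> lo=[1] (size 1, max 1) hi=[25] (size 1, min 25) -> median=13
Step 3: insert 1 -> lo=[1, 1] (size 2, max 1) hi=[25] (size 1, min 25) -> median=1
Step 4: insert 49 -> lo=[1, 1] (size 2, max 1) hi=[25, 49] (size 2, min 25) -> median=13
Step 5: insert 37 -> lo=[1, 1, 25] (size 3, max 25) hi=[37, 49] (size 2, min 37) -> median=25
Step 6: insert 11 -> lo=[1, 1, 11] (size 3, max 11) hi=[25, 37, 49] (size 3, min 25) -> median=18
Step 7: insert 7 -> lo=[1, 1, 7, 11] (size 4, max 11) hi=[25, 37, 49] (size 3, min 25) -> median=11
Step 8: insert 31 -> lo=[1, 1, 7, 11] (size 4, max 11) hi=[25, 31, 37, 49] (size 4, min 25) -> median=18

Answer: 1 13 1 13 25 18 11 18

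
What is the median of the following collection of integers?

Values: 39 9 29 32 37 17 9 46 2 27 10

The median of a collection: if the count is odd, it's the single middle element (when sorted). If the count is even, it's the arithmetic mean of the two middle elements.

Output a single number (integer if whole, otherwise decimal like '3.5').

Answer: 27

Derivation:
Step 1: insert 39 -> lo=[39] (size 1, max 39) hi=[] (size 0) -> median=39
Step 2: insert 9 -> lo=[9] (size 1, max 9) hi=[39] (size 1, min 39) -> median=24
Step 3: insert 29 -> lo=[9, 29] (size 2, max 29) hi=[39] (size 1, min 39) -> median=29
Step 4: insert 32 -> lo=[9, 29] (size 2, max 29) hi=[32, 39] (size 2, min 32) -> median=30.5
Step 5: insert 37 -> lo=[9, 29, 32] (size 3, max 32) hi=[37, 39] (size 2, min 37) -> median=32
Step 6: insert 17 -> lo=[9, 17, 29] (size 3, max 29) hi=[32, 37, 39] (size 3, min 32) -> median=30.5
Step 7: insert 9 -> lo=[9, 9, 17, 29] (size 4, max 29) hi=[32, 37, 39] (size 3, min 32) -> median=29
Step 8: insert 46 -> lo=[9, 9, 17, 29] (size 4, max 29) hi=[32, 37, 39, 46] (size 4, min 32) -> median=30.5
Step 9: insert 2 -> lo=[2, 9, 9, 17, 29] (size 5, max 29) hi=[32, 37, 39, 46] (size 4, min 32) -> median=29
Step 10: insert 27 -> lo=[2, 9, 9, 17, 27] (size 5, max 27) hi=[29, 32, 37, 39, 46] (size 5, min 29) -> median=28
Step 11: insert 10 -> lo=[2, 9, 9, 10, 17, 27] (size 6, max 27) hi=[29, 32, 37, 39, 46] (size 5, min 29) -> median=27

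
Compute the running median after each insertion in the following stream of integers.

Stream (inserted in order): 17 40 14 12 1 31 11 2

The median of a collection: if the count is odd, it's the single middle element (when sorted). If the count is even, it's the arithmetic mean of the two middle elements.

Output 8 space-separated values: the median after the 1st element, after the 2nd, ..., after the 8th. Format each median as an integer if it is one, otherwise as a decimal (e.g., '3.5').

Answer: 17 28.5 17 15.5 14 15.5 14 13

Derivation:
Step 1: insert 17 -> lo=[17] (size 1, max 17) hi=[] (size 0) -> median=17
Step 2: insert 40 -> lo=[17] (size 1, max 17) hi=[40] (size 1, min 40) -> median=28.5
Step 3: insert 14 -> lo=[14, 17] (size 2, max 17) hi=[40] (size 1, min 40) -> median=17
Step 4: insert 12 -> lo=[12, 14] (size 2, max 14) hi=[17, 40] (size 2, min 17) -> median=15.5
Step 5: insert 1 -> lo=[1, 12, 14] (size 3, max 14) hi=[17, 40] (size 2, min 17) -> median=14
Step 6: insert 31 -> lo=[1, 12, 14] (size 3, max 14) hi=[17, 31, 40] (size 3, min 17) -> median=15.5
Step 7: insert 11 -> lo=[1, 11, 12, 14] (size 4, max 14) hi=[17, 31, 40] (size 3, min 17) -> median=14
Step 8: insert 2 -> lo=[1, 2, 11, 12] (size 4, max 12) hi=[14, 17, 31, 40] (size 4, min 14) -> median=13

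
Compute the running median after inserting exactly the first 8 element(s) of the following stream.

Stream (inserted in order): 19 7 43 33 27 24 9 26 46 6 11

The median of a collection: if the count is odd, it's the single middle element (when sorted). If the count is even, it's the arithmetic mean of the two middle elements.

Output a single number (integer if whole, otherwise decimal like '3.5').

Answer: 25

Derivation:
Step 1: insert 19 -> lo=[19] (size 1, max 19) hi=[] (size 0) -> median=19
Step 2: insert 7 -> lo=[7] (size 1, max 7) hi=[19] (size 1, min 19) -> median=13
Step 3: insert 43 -> lo=[7, 19] (size 2, max 19) hi=[43] (size 1, min 43) -> median=19
Step 4: insert 33 -> lo=[7, 19] (size 2, max 19) hi=[33, 43] (size 2, min 33) -> median=26
Step 5: insert 27 -> lo=[7, 19, 27] (size 3, max 27) hi=[33, 43] (size 2, min 33) -> median=27
Step 6: insert 24 -> lo=[7, 19, 24] (size 3, max 24) hi=[27, 33, 43] (size 3, min 27) -> median=25.5
Step 7: insert 9 -> lo=[7, 9, 19, 24] (size 4, max 24) hi=[27, 33, 43] (size 3, min 27) -> median=24
Step 8: insert 26 -> lo=[7, 9, 19, 24] (size 4, max 24) hi=[26, 27, 33, 43] (size 4, min 26) -> median=25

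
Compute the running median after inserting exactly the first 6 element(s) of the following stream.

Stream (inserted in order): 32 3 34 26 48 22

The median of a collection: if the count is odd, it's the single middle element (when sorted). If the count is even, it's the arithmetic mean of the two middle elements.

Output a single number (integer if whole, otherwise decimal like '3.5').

Step 1: insert 32 -> lo=[32] (size 1, max 32) hi=[] (size 0) -> median=32
Step 2: insert 3 -> lo=[3] (size 1, max 3) hi=[32] (size 1, min 32) -> median=17.5
Step 3: insert 34 -> lo=[3, 32] (size 2, max 32) hi=[34] (size 1, min 34) -> median=32
Step 4: insert 26 -> lo=[3, 26] (size 2, max 26) hi=[32, 34] (size 2, min 32) -> median=29
Step 5: insert 48 -> lo=[3, 26, 32] (size 3, max 32) hi=[34, 48] (size 2, min 34) -> median=32
Step 6: insert 22 -> lo=[3, 22, 26] (size 3, max 26) hi=[32, 34, 48] (size 3, min 32) -> median=29

Answer: 29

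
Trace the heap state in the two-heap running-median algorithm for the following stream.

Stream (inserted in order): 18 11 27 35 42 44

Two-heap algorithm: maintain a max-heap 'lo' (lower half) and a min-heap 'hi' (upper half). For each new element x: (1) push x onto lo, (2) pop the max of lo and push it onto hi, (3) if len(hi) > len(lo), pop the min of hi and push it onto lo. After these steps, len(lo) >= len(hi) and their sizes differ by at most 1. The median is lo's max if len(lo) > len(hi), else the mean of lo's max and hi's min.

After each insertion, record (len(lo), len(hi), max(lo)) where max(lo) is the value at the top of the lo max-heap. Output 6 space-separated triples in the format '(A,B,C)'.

Step 1: insert 18 -> lo=[18] hi=[] -> (len(lo)=1, len(hi)=0, max(lo)=18)
Step 2: insert 11 -> lo=[11] hi=[18] -> (len(lo)=1, len(hi)=1, max(lo)=11)
Step 3: insert 27 -> lo=[11, 18] hi=[27] -> (len(lo)=2, len(hi)=1, max(lo)=18)
Step 4: insert 35 -> lo=[11, 18] hi=[27, 35] -> (len(lo)=2, len(hi)=2, max(lo)=18)
Step 5: insert 42 -> lo=[11, 18, 27] hi=[35, 42] -> (len(lo)=3, len(hi)=2, max(lo)=27)
Step 6: insert 44 -> lo=[11, 18, 27] hi=[35, 42, 44] -> (len(lo)=3, len(hi)=3, max(lo)=27)

Answer: (1,0,18) (1,1,11) (2,1,18) (2,2,18) (3,2,27) (3,3,27)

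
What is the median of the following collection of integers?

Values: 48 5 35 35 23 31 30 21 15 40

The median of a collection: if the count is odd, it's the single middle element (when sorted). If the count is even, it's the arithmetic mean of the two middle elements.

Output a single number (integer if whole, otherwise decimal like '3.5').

Step 1: insert 48 -> lo=[48] (size 1, max 48) hi=[] (size 0) -> median=48
Step 2: insert 5 -> lo=[5] (size 1, max 5) hi=[48] (size 1, min 48) -> median=26.5
Step 3: insert 35 -> lo=[5, 35] (size 2, max 35) hi=[48] (size 1, min 48) -> median=35
Step 4: insert 35 -> lo=[5, 35] (size 2, max 35) hi=[35, 48] (size 2, min 35) -> median=35
Step 5: insert 23 -> lo=[5, 23, 35] (size 3, max 35) hi=[35, 48] (size 2, min 35) -> median=35
Step 6: insert 31 -> lo=[5, 23, 31] (size 3, max 31) hi=[35, 35, 48] (size 3, min 35) -> median=33
Step 7: insert 30 -> lo=[5, 23, 30, 31] (size 4, max 31) hi=[35, 35, 48] (size 3, min 35) -> median=31
Step 8: insert 21 -> lo=[5, 21, 23, 30] (size 4, max 30) hi=[31, 35, 35, 48] (size 4, min 31) -> median=30.5
Step 9: insert 15 -> lo=[5, 15, 21, 23, 30] (size 5, max 30) hi=[31, 35, 35, 48] (size 4, min 31) -> median=30
Step 10: insert 40 -> lo=[5, 15, 21, 23, 30] (size 5, max 30) hi=[31, 35, 35, 40, 48] (size 5, min 31) -> median=30.5

Answer: 30.5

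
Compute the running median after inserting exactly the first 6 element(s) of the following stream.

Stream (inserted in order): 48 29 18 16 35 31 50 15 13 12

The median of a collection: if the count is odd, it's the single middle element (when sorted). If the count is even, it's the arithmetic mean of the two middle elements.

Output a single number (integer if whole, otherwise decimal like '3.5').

Step 1: insert 48 -> lo=[48] (size 1, max 48) hi=[] (size 0) -> median=48
Step 2: insert 29 -> lo=[29] (size 1, max 29) hi=[48] (size 1, min 48) -> median=38.5
Step 3: insert 18 -> lo=[18, 29] (size 2, max 29) hi=[48] (size 1, min 48) -> median=29
Step 4: insert 16 -> lo=[16, 18] (size 2, max 18) hi=[29, 48] (size 2, min 29) -> median=23.5
Step 5: insert 35 -> lo=[16, 18, 29] (size 3, max 29) hi=[35, 48] (size 2, min 35) -> median=29
Step 6: insert 31 -> lo=[16, 18, 29] (size 3, max 29) hi=[31, 35, 48] (size 3, min 31) -> median=30

Answer: 30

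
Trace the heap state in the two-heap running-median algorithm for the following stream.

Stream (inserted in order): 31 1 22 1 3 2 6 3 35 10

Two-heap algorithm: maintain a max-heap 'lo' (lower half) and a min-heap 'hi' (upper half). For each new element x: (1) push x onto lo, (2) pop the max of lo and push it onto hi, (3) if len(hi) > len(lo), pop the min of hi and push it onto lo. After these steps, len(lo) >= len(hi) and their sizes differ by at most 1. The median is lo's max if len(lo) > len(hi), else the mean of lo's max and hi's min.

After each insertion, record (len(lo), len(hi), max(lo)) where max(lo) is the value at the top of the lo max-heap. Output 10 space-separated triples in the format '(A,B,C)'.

Step 1: insert 31 -> lo=[31] hi=[] -> (len(lo)=1, len(hi)=0, max(lo)=31)
Step 2: insert 1 -> lo=[1] hi=[31] -> (len(lo)=1, len(hi)=1, max(lo)=1)
Step 3: insert 22 -> lo=[1, 22] hi=[31] -> (len(lo)=2, len(hi)=1, max(lo)=22)
Step 4: insert 1 -> lo=[1, 1] hi=[22, 31] -> (len(lo)=2, len(hi)=2, max(lo)=1)
Step 5: insert 3 -> lo=[1, 1, 3] hi=[22, 31] -> (len(lo)=3, len(hi)=2, max(lo)=3)
Step 6: insert 2 -> lo=[1, 1, 2] hi=[3, 22, 31] -> (len(lo)=3, len(hi)=3, max(lo)=2)
Step 7: insert 6 -> lo=[1, 1, 2, 3] hi=[6, 22, 31] -> (len(lo)=4, len(hi)=3, max(lo)=3)
Step 8: insert 3 -> lo=[1, 1, 2, 3] hi=[3, 6, 22, 31] -> (len(lo)=4, len(hi)=4, max(lo)=3)
Step 9: insert 35 -> lo=[1, 1, 2, 3, 3] hi=[6, 22, 31, 35] -> (len(lo)=5, len(hi)=4, max(lo)=3)
Step 10: insert 10 -> lo=[1, 1, 2, 3, 3] hi=[6, 10, 22, 31, 35] -> (len(lo)=5, len(hi)=5, max(lo)=3)

Answer: (1,0,31) (1,1,1) (2,1,22) (2,2,1) (3,2,3) (3,3,2) (4,3,3) (4,4,3) (5,4,3) (5,5,3)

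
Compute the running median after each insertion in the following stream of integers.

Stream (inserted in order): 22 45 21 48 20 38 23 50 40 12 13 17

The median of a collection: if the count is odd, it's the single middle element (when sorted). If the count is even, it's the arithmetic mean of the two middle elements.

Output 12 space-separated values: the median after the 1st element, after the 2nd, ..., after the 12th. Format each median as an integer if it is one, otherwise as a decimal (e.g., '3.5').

Step 1: insert 22 -> lo=[22] (size 1, max 22) hi=[] (size 0) -> median=22
Step 2: insert 45 -> lo=[22] (size 1, max 22) hi=[45] (size 1, min 45) -> median=33.5
Step 3: insert 21 -> lo=[21, 22] (size 2, max 22) hi=[45] (size 1, min 45) -> median=22
Step 4: insert 48 -> lo=[21, 22] (size 2, max 22) hi=[45, 48] (size 2, min 45) -> median=33.5
Step 5: insert 20 -> lo=[20, 21, 22] (size 3, max 22) hi=[45, 48] (size 2, min 45) -> median=22
Step 6: insert 38 -> lo=[20, 21, 22] (size 3, max 22) hi=[38, 45, 48] (size 3, min 38) -> median=30
Step 7: insert 23 -> lo=[20, 21, 22, 23] (size 4, max 23) hi=[38, 45, 48] (size 3, min 38) -> median=23
Step 8: insert 50 -> lo=[20, 21, 22, 23] (size 4, max 23) hi=[38, 45, 48, 50] (size 4, min 38) -> median=30.5
Step 9: insert 40 -> lo=[20, 21, 22, 23, 38] (size 5, max 38) hi=[40, 45, 48, 50] (size 4, min 40) -> median=38
Step 10: insert 12 -> lo=[12, 20, 21, 22, 23] (size 5, max 23) hi=[38, 40, 45, 48, 50] (size 5, min 38) -> median=30.5
Step 11: insert 13 -> lo=[12, 13, 20, 21, 22, 23] (size 6, max 23) hi=[38, 40, 45, 48, 50] (size 5, min 38) -> median=23
Step 12: insert 17 -> lo=[12, 13, 17, 20, 21, 22] (size 6, max 22) hi=[23, 38, 40, 45, 48, 50] (size 6, min 23) -> median=22.5

Answer: 22 33.5 22 33.5 22 30 23 30.5 38 30.5 23 22.5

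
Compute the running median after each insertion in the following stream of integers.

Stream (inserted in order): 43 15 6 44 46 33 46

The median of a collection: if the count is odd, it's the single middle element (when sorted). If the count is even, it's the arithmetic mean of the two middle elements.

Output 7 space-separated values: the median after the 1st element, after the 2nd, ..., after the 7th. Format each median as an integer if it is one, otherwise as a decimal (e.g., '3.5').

Step 1: insert 43 -> lo=[43] (size 1, max 43) hi=[] (size 0) -> median=43
Step 2: insert 15 -> lo=[15] (size 1, max 15) hi=[43] (size 1, min 43) -> median=29
Step 3: insert 6 -> lo=[6, 15] (size 2, max 15) hi=[43] (size 1, min 43) -> median=15
Step 4: insert 44 -> lo=[6, 15] (size 2, max 15) hi=[43, 44] (size 2, min 43) -> median=29
Step 5: insert 46 -> lo=[6, 15, 43] (size 3, max 43) hi=[44, 46] (size 2, min 44) -> median=43
Step 6: insert 33 -> lo=[6, 15, 33] (size 3, max 33) hi=[43, 44, 46] (size 3, min 43) -> median=38
Step 7: insert 46 -> lo=[6, 15, 33, 43] (size 4, max 43) hi=[44, 46, 46] (size 3, min 44) -> median=43

Answer: 43 29 15 29 43 38 43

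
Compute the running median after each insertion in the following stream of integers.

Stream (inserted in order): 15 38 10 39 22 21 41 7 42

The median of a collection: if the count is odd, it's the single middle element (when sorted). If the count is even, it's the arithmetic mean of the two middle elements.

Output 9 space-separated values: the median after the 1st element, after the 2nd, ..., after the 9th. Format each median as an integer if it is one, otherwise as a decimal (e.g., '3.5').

Step 1: insert 15 -> lo=[15] (size 1, max 15) hi=[] (size 0) -> median=15
Step 2: insert 38 -> lo=[15] (size 1, max 15) hi=[38] (size 1, min 38) -> median=26.5
Step 3: insert 10 -> lo=[10, 15] (size 2, max 15) hi=[38] (size 1, min 38) -> median=15
Step 4: insert 39 -> lo=[10, 15] (size 2, max 15) hi=[38, 39] (size 2, min 38) -> median=26.5
Step 5: insert 22 -> lo=[10, 15, 22] (size 3, max 22) hi=[38, 39] (size 2, min 38) -> median=22
Step 6: insert 21 -> lo=[10, 15, 21] (size 3, max 21) hi=[22, 38, 39] (size 3, min 22) -> median=21.5
Step 7: insert 41 -> lo=[10, 15, 21, 22] (size 4, max 22) hi=[38, 39, 41] (size 3, min 38) -> median=22
Step 8: insert 7 -> lo=[7, 10, 15, 21] (size 4, max 21) hi=[22, 38, 39, 41] (size 4, min 22) -> median=21.5
Step 9: insert 42 -> lo=[7, 10, 15, 21, 22] (size 5, max 22) hi=[38, 39, 41, 42] (size 4, min 38) -> median=22

Answer: 15 26.5 15 26.5 22 21.5 22 21.5 22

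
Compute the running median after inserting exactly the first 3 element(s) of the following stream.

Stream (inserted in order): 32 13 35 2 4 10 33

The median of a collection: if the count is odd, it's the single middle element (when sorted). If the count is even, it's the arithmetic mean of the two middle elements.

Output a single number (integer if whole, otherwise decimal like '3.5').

Answer: 32

Derivation:
Step 1: insert 32 -> lo=[32] (size 1, max 32) hi=[] (size 0) -> median=32
Step 2: insert 13 -> lo=[13] (size 1, max 13) hi=[32] (size 1, min 32) -> median=22.5
Step 3: insert 35 -> lo=[13, 32] (size 2, max 32) hi=[35] (size 1, min 35) -> median=32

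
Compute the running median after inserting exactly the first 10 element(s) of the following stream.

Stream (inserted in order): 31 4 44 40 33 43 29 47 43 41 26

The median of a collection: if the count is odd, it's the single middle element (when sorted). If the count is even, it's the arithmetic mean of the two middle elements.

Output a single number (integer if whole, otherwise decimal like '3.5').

Answer: 40.5

Derivation:
Step 1: insert 31 -> lo=[31] (size 1, max 31) hi=[] (size 0) -> median=31
Step 2: insert 4 -> lo=[4] (size 1, max 4) hi=[31] (size 1, min 31) -> median=17.5
Step 3: insert 44 -> lo=[4, 31] (size 2, max 31) hi=[44] (size 1, min 44) -> median=31
Step 4: insert 40 -> lo=[4, 31] (size 2, max 31) hi=[40, 44] (size 2, min 40) -> median=35.5
Step 5: insert 33 -> lo=[4, 31, 33] (size 3, max 33) hi=[40, 44] (size 2, min 40) -> median=33
Step 6: insert 43 -> lo=[4, 31, 33] (size 3, max 33) hi=[40, 43, 44] (size 3, min 40) -> median=36.5
Step 7: insert 29 -> lo=[4, 29, 31, 33] (size 4, max 33) hi=[40, 43, 44] (size 3, min 40) -> median=33
Step 8: insert 47 -> lo=[4, 29, 31, 33] (size 4, max 33) hi=[40, 43, 44, 47] (size 4, min 40) -> median=36.5
Step 9: insert 43 -> lo=[4, 29, 31, 33, 40] (size 5, max 40) hi=[43, 43, 44, 47] (size 4, min 43) -> median=40
Step 10: insert 41 -> lo=[4, 29, 31, 33, 40] (size 5, max 40) hi=[41, 43, 43, 44, 47] (size 5, min 41) -> median=40.5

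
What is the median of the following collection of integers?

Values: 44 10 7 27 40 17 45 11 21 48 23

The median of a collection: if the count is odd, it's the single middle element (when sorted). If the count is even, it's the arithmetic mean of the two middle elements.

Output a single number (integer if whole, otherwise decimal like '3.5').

Answer: 23

Derivation:
Step 1: insert 44 -> lo=[44] (size 1, max 44) hi=[] (size 0) -> median=44
Step 2: insert 10 -> lo=[10] (size 1, max 10) hi=[44] (size 1, min 44) -> median=27
Step 3: insert 7 -> lo=[7, 10] (size 2, max 10) hi=[44] (size 1, min 44) -> median=10
Step 4: insert 27 -> lo=[7, 10] (size 2, max 10) hi=[27, 44] (size 2, min 27) -> median=18.5
Step 5: insert 40 -> lo=[7, 10, 27] (size 3, max 27) hi=[40, 44] (size 2, min 40) -> median=27
Step 6: insert 17 -> lo=[7, 10, 17] (size 3, max 17) hi=[27, 40, 44] (size 3, min 27) -> median=22
Step 7: insert 45 -> lo=[7, 10, 17, 27] (size 4, max 27) hi=[40, 44, 45] (size 3, min 40) -> median=27
Step 8: insert 11 -> lo=[7, 10, 11, 17] (size 4, max 17) hi=[27, 40, 44, 45] (size 4, min 27) -> median=22
Step 9: insert 21 -> lo=[7, 10, 11, 17, 21] (size 5, max 21) hi=[27, 40, 44, 45] (size 4, min 27) -> median=21
Step 10: insert 48 -> lo=[7, 10, 11, 17, 21] (size 5, max 21) hi=[27, 40, 44, 45, 48] (size 5, min 27) -> median=24
Step 11: insert 23 -> lo=[7, 10, 11, 17, 21, 23] (size 6, max 23) hi=[27, 40, 44, 45, 48] (size 5, min 27) -> median=23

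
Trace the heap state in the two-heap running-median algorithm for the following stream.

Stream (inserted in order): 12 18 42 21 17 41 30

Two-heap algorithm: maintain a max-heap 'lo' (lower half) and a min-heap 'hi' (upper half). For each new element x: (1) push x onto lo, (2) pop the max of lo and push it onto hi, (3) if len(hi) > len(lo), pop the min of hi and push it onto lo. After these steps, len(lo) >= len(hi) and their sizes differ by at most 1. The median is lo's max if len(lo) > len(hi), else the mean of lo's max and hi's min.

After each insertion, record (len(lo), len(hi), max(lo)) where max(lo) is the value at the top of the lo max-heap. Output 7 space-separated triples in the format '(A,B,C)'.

Answer: (1,0,12) (1,1,12) (2,1,18) (2,2,18) (3,2,18) (3,3,18) (4,3,21)

Derivation:
Step 1: insert 12 -> lo=[12] hi=[] -> (len(lo)=1, len(hi)=0, max(lo)=12)
Step 2: insert 18 -> lo=[12] hi=[18] -> (len(lo)=1, len(hi)=1, max(lo)=12)
Step 3: insert 42 -> lo=[12, 18] hi=[42] -> (len(lo)=2, len(hi)=1, max(lo)=18)
Step 4: insert 21 -> lo=[12, 18] hi=[21, 42] -> (len(lo)=2, len(hi)=2, max(lo)=18)
Step 5: insert 17 -> lo=[12, 17, 18] hi=[21, 42] -> (len(lo)=3, len(hi)=2, max(lo)=18)
Step 6: insert 41 -> lo=[12, 17, 18] hi=[21, 41, 42] -> (len(lo)=3, len(hi)=3, max(lo)=18)
Step 7: insert 30 -> lo=[12, 17, 18, 21] hi=[30, 41, 42] -> (len(lo)=4, len(hi)=3, max(lo)=21)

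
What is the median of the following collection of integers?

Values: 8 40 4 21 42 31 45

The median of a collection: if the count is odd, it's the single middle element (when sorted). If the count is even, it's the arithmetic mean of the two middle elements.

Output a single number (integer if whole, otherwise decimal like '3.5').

Step 1: insert 8 -> lo=[8] (size 1, max 8) hi=[] (size 0) -> median=8
Step 2: insert 40 -> lo=[8] (size 1, max 8) hi=[40] (size 1, min 40) -> median=24
Step 3: insert 4 -> lo=[4, 8] (size 2, max 8) hi=[40] (size 1, min 40) -> median=8
Step 4: insert 21 -> lo=[4, 8] (size 2, max 8) hi=[21, 40] (size 2, min 21) -> median=14.5
Step 5: insert 42 -> lo=[4, 8, 21] (size 3, max 21) hi=[40, 42] (size 2, min 40) -> median=21
Step 6: insert 31 -> lo=[4, 8, 21] (size 3, max 21) hi=[31, 40, 42] (size 3, min 31) -> median=26
Step 7: insert 45 -> lo=[4, 8, 21, 31] (size 4, max 31) hi=[40, 42, 45] (size 3, min 40) -> median=31

Answer: 31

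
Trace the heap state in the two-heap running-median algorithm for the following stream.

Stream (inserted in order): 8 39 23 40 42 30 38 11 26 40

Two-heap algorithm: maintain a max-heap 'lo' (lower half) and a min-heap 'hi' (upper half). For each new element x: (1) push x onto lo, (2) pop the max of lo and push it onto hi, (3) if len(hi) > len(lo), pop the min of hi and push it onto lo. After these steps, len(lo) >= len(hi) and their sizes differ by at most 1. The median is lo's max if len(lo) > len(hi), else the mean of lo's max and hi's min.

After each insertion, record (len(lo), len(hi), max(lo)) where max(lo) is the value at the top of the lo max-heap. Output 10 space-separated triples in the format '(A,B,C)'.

Step 1: insert 8 -> lo=[8] hi=[] -> (len(lo)=1, len(hi)=0, max(lo)=8)
Step 2: insert 39 -> lo=[8] hi=[39] -> (len(lo)=1, len(hi)=1, max(lo)=8)
Step 3: insert 23 -> lo=[8, 23] hi=[39] -> (len(lo)=2, len(hi)=1, max(lo)=23)
Step 4: insert 40 -> lo=[8, 23] hi=[39, 40] -> (len(lo)=2, len(hi)=2, max(lo)=23)
Step 5: insert 42 -> lo=[8, 23, 39] hi=[40, 42] -> (len(lo)=3, len(hi)=2, max(lo)=39)
Step 6: insert 30 -> lo=[8, 23, 30] hi=[39, 40, 42] -> (len(lo)=3, len(hi)=3, max(lo)=30)
Step 7: insert 38 -> lo=[8, 23, 30, 38] hi=[39, 40, 42] -> (len(lo)=4, len(hi)=3, max(lo)=38)
Step 8: insert 11 -> lo=[8, 11, 23, 30] hi=[38, 39, 40, 42] -> (len(lo)=4, len(hi)=4, max(lo)=30)
Step 9: insert 26 -> lo=[8, 11, 23, 26, 30] hi=[38, 39, 40, 42] -> (len(lo)=5, len(hi)=4, max(lo)=30)
Step 10: insert 40 -> lo=[8, 11, 23, 26, 30] hi=[38, 39, 40, 40, 42] -> (len(lo)=5, len(hi)=5, max(lo)=30)

Answer: (1,0,8) (1,1,8) (2,1,23) (2,2,23) (3,2,39) (3,3,30) (4,3,38) (4,4,30) (5,4,30) (5,5,30)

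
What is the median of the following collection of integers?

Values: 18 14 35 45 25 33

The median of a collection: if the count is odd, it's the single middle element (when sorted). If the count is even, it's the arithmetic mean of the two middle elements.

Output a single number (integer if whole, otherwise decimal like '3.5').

Step 1: insert 18 -> lo=[18] (size 1, max 18) hi=[] (size 0) -> median=18
Step 2: insert 14 -> lo=[14] (size 1, max 14) hi=[18] (size 1, min 18) -> median=16
Step 3: insert 35 -> lo=[14, 18] (size 2, max 18) hi=[35] (size 1, min 35) -> median=18
Step 4: insert 45 -> lo=[14, 18] (size 2, max 18) hi=[35, 45] (size 2, min 35) -> median=26.5
Step 5: insert 25 -> lo=[14, 18, 25] (size 3, max 25) hi=[35, 45] (size 2, min 35) -> median=25
Step 6: insert 33 -> lo=[14, 18, 25] (size 3, max 25) hi=[33, 35, 45] (size 3, min 33) -> median=29

Answer: 29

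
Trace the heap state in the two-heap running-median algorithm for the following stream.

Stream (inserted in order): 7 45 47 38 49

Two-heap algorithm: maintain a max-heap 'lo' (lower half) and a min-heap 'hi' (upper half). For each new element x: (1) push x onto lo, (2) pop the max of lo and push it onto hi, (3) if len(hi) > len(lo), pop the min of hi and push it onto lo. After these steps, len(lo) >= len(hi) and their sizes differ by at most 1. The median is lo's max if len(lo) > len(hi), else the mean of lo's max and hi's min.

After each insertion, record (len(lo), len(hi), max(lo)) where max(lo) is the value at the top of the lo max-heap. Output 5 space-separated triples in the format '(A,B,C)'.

Answer: (1,0,7) (1,1,7) (2,1,45) (2,2,38) (3,2,45)

Derivation:
Step 1: insert 7 -> lo=[7] hi=[] -> (len(lo)=1, len(hi)=0, max(lo)=7)
Step 2: insert 45 -> lo=[7] hi=[45] -> (len(lo)=1, len(hi)=1, max(lo)=7)
Step 3: insert 47 -> lo=[7, 45] hi=[47] -> (len(lo)=2, len(hi)=1, max(lo)=45)
Step 4: insert 38 -> lo=[7, 38] hi=[45, 47] -> (len(lo)=2, len(hi)=2, max(lo)=38)
Step 5: insert 49 -> lo=[7, 38, 45] hi=[47, 49] -> (len(lo)=3, len(hi)=2, max(lo)=45)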